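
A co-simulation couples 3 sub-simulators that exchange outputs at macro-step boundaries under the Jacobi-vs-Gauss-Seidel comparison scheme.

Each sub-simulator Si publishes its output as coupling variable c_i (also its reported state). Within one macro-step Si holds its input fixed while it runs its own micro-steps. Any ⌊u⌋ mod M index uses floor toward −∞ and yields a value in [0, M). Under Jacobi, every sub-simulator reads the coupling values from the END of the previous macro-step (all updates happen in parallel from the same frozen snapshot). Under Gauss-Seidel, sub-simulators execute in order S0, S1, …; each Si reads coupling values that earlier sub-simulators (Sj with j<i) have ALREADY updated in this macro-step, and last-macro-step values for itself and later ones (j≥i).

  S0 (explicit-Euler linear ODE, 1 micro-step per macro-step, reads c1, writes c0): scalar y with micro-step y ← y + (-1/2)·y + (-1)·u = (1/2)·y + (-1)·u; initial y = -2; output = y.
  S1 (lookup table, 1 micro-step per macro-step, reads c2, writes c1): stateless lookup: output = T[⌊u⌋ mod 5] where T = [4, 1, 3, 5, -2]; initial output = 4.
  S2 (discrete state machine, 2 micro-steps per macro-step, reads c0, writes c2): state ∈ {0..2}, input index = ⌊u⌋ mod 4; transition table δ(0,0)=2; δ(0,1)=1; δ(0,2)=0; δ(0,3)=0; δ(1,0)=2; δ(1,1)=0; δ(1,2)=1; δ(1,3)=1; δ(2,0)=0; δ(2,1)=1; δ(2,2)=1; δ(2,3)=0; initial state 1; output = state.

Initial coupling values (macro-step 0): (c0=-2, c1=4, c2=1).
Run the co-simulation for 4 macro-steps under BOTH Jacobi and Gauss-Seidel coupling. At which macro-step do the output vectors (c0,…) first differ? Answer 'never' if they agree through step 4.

[Jacobi] macro 1: S0 reads c1=4 → after 1×micro: -5; S1 reads c2=1 → after 1×micro: 1; S2 reads c0=-2 → after 2×micro: 1 ⇒ (c0=-5, c1=1, c2=1)
[Jacobi] macro 2: S0 reads c1=1 → after 1×micro: -7/2; S1 reads c2=1 → after 1×micro: 1; S2 reads c0=-5 → after 2×micro: 1 ⇒ (c0=-7/2, c1=1, c2=1)
[Jacobi] macro 3: S0 reads c1=1 → after 1×micro: -11/4; S1 reads c2=1 → after 1×micro: 1; S2 reads c0=-7/2 → after 2×micro: 0 ⇒ (c0=-11/4, c1=1, c2=0)
[Jacobi] macro 4: S0 reads c1=1 → after 1×micro: -19/8; S1 reads c2=0 → after 1×micro: 4; S2 reads c0=-11/4 → after 2×micro: 0 ⇒ (c0=-19/8, c1=4, c2=0)
[Gauss-Seidel] macro 1: S0 reads c1=4 → after 1×micro: -5; S1 reads c2=1 → after 1×micro: 1; S2 reads c0=-5 → after 2×micro: 1 ⇒ (c0=-5, c1=1, c2=1)
[Gauss-Seidel] macro 2: S0 reads c1=1 → after 1×micro: -7/2; S1 reads c2=1 → after 1×micro: 1; S2 reads c0=-7/2 → after 2×micro: 0 ⇒ (c0=-7/2, c1=1, c2=0)
[Gauss-Seidel] macro 3: S0 reads c1=1 → after 1×micro: -11/4; S1 reads c2=0 → after 1×micro: 4; S2 reads c0=-11/4 → after 2×micro: 0 ⇒ (c0=-11/4, c1=4, c2=0)
[Gauss-Seidel] macro 4: S0 reads c1=4 → after 1×micro: -43/8; S1 reads c2=0 → after 1×micro: 4; S2 reads c0=-43/8 → after 2×micro: 0 ⇒ (c0=-43/8, c1=4, c2=0)

first divergence at macro-step: 2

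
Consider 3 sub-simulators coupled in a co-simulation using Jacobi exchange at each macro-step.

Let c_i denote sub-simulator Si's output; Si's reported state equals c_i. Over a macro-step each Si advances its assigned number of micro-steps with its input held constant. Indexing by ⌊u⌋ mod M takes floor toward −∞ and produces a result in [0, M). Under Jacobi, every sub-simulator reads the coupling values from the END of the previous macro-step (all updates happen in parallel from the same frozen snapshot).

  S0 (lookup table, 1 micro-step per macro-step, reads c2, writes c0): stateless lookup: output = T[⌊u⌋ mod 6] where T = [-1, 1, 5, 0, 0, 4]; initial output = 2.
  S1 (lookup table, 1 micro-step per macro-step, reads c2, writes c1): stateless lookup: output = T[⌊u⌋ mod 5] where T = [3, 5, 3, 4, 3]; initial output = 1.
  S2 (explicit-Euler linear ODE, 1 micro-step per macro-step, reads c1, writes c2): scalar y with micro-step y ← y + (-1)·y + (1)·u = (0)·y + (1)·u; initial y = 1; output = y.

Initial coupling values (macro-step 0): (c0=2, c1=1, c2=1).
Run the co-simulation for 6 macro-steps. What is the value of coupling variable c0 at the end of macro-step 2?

macro 1: S0 reads c2=1 → after 1×micro: 1; S1 reads c2=1 → after 1×micro: 5; S2 reads c1=1 → after 1×micro: 1 ⇒ (c0=1, c1=5, c2=1)
macro 2: S0 reads c2=1 → after 1×micro: 1; S1 reads c2=1 → after 1×micro: 5; S2 reads c1=5 → after 1×micro: 5 ⇒ (c0=1, c1=5, c2=5)
macro 3: S0 reads c2=5 → after 1×micro: 4; S1 reads c2=5 → after 1×micro: 3; S2 reads c1=5 → after 1×micro: 5 ⇒ (c0=4, c1=3, c2=5)
macro 4: S0 reads c2=5 → after 1×micro: 4; S1 reads c2=5 → after 1×micro: 3; S2 reads c1=3 → after 1×micro: 3 ⇒ (c0=4, c1=3, c2=3)
macro 5: S0 reads c2=3 → after 1×micro: 0; S1 reads c2=3 → after 1×micro: 4; S2 reads c1=3 → after 1×micro: 3 ⇒ (c0=0, c1=4, c2=3)
macro 6: S0 reads c2=3 → after 1×micro: 0; S1 reads c2=3 → after 1×micro: 4; S2 reads c1=4 → after 1×micro: 4 ⇒ (c0=0, c1=4, c2=4)

c0 at macro-step 2 = 1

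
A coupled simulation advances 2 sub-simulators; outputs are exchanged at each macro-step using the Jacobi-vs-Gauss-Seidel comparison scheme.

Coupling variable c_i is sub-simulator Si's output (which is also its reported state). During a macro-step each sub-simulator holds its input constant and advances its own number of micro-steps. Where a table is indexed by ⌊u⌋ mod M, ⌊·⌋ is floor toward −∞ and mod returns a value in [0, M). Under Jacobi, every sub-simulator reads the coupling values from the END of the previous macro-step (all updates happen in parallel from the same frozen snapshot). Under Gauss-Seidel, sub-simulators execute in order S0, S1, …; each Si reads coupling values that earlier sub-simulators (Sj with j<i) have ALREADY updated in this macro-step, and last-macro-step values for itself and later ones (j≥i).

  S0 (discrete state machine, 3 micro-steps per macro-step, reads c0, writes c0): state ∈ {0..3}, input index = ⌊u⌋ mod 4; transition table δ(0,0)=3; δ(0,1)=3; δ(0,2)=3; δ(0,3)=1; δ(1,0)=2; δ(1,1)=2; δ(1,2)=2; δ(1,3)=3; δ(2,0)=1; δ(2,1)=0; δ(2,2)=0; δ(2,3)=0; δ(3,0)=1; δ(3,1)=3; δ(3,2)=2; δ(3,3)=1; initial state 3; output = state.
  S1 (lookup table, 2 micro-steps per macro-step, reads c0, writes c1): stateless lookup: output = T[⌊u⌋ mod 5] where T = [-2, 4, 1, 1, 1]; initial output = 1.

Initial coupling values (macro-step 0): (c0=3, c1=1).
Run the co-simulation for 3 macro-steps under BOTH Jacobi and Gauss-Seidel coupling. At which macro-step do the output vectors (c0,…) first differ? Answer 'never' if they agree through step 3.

[Jacobi] macro 1: S0 reads c0=3 → after 3×micro: 1; S1 reads c0=3 → after 2×micro: 1 ⇒ (c0=1, c1=1)
[Jacobi] macro 2: S0 reads c0=1 → after 3×micro: 3; S1 reads c0=1 → after 2×micro: 4 ⇒ (c0=3, c1=4)
[Jacobi] macro 3: S0 reads c0=3 → after 3×micro: 1; S1 reads c0=3 → after 2×micro: 1 ⇒ (c0=1, c1=1)
[Gauss-Seidel] macro 1: S0 reads c0=3 → after 3×micro: 1; S1 reads c0=1 → after 2×micro: 4 ⇒ (c0=1, c1=4)
[Gauss-Seidel] macro 2: S0 reads c0=1 → after 3×micro: 3; S1 reads c0=3 → after 2×micro: 1 ⇒ (c0=3, c1=1)
[Gauss-Seidel] macro 3: S0 reads c0=3 → after 3×micro: 1; S1 reads c0=1 → after 2×micro: 4 ⇒ (c0=1, c1=4)

first divergence at macro-step: 1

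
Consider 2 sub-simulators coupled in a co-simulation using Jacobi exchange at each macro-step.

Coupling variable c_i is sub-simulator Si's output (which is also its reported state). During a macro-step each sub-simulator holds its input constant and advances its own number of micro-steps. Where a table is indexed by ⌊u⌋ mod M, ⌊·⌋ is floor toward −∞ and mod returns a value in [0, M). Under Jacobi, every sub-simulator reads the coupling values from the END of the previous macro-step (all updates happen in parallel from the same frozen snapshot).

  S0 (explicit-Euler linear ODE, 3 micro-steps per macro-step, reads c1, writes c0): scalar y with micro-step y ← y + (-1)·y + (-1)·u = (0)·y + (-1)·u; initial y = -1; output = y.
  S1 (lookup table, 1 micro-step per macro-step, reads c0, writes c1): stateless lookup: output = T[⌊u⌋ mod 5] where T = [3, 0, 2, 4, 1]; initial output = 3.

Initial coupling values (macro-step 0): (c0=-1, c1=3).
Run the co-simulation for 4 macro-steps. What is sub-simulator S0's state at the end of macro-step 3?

S0 state at macro-step 3 = -2

macro 1: S0 reads c1=3 → after 3×micro: -3; S1 reads c0=-1 → after 1×micro: 1 ⇒ (c0=-3, c1=1)
macro 2: S0 reads c1=1 → after 3×micro: -1; S1 reads c0=-3 → after 1×micro: 2 ⇒ (c0=-1, c1=2)
macro 3: S0 reads c1=2 → after 3×micro: -2; S1 reads c0=-1 → after 1×micro: 1 ⇒ (c0=-2, c1=1)
macro 4: S0 reads c1=1 → after 3×micro: -1; S1 reads c0=-2 → after 1×micro: 4 ⇒ (c0=-1, c1=4)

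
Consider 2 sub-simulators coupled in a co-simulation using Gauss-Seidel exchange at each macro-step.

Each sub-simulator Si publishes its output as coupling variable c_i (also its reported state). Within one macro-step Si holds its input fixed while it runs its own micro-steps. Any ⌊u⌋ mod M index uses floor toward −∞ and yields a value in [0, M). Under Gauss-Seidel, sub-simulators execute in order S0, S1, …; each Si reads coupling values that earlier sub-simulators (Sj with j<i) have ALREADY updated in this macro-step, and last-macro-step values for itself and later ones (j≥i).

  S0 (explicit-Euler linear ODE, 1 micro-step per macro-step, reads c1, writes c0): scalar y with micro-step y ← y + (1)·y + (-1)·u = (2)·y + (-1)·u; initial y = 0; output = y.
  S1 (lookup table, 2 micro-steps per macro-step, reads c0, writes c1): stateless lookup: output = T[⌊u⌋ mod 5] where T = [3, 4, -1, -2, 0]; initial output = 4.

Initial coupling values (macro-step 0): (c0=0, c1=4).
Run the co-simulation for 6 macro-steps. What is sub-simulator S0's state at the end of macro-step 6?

macro 1: S0 reads c1=4 → after 1×micro: -4; S1 reads c0=-4 → after 2×micro: 4 ⇒ (c0=-4, c1=4)
macro 2: S0 reads c1=4 → after 1×micro: -12; S1 reads c0=-12 → after 2×micro: -2 ⇒ (c0=-12, c1=-2)
macro 3: S0 reads c1=-2 → after 1×micro: -22; S1 reads c0=-22 → after 2×micro: -2 ⇒ (c0=-22, c1=-2)
macro 4: S0 reads c1=-2 → after 1×micro: -42; S1 reads c0=-42 → after 2×micro: -2 ⇒ (c0=-42, c1=-2)
macro 5: S0 reads c1=-2 → after 1×micro: -82; S1 reads c0=-82 → after 2×micro: -2 ⇒ (c0=-82, c1=-2)
macro 6: S0 reads c1=-2 → after 1×micro: -162; S1 reads c0=-162 → after 2×micro: -2 ⇒ (c0=-162, c1=-2)

S0 state at macro-step 6 = -162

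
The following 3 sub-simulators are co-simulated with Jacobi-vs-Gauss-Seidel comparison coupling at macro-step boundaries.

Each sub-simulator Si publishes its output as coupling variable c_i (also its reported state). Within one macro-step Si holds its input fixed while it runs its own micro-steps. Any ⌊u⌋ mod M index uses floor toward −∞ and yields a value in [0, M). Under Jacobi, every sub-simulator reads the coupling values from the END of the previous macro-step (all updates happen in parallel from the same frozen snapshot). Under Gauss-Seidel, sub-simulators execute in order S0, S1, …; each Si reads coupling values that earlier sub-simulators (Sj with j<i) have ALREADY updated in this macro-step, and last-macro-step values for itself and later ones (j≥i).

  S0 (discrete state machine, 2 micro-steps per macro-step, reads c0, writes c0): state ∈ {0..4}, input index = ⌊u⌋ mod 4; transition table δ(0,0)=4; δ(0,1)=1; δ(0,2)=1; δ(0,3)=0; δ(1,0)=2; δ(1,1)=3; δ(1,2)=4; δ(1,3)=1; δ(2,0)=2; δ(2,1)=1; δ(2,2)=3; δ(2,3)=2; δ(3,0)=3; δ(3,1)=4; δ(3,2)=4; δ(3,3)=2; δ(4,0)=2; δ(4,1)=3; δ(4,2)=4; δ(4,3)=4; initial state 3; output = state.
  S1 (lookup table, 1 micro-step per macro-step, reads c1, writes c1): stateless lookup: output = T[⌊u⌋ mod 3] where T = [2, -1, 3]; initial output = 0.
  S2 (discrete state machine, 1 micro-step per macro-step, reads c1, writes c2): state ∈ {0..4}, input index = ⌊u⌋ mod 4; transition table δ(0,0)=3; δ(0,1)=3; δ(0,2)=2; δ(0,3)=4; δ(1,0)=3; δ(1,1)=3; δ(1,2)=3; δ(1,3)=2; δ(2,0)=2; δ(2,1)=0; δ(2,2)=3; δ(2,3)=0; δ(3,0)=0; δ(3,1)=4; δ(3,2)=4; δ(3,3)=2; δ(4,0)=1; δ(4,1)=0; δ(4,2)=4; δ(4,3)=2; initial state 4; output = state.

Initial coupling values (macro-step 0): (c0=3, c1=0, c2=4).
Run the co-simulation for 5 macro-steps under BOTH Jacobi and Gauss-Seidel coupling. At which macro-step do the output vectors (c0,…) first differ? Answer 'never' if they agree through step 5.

first divergence at macro-step: 1

[Jacobi] macro 1: S0 reads c0=3 → after 2×micro: 2; S1 reads c1=0 → after 1×micro: 2; S2 reads c1=0 → after 1×micro: 1 ⇒ (c0=2, c1=2, c2=1)
[Jacobi] macro 2: S0 reads c0=2 → after 2×micro: 4; S1 reads c1=2 → after 1×micro: 3; S2 reads c1=2 → after 1×micro: 3 ⇒ (c0=4, c1=3, c2=3)
[Jacobi] macro 3: S0 reads c0=4 → after 2×micro: 2; S1 reads c1=3 → after 1×micro: 2; S2 reads c1=3 → after 1×micro: 2 ⇒ (c0=2, c1=2, c2=2)
[Jacobi] macro 4: S0 reads c0=2 → after 2×micro: 4; S1 reads c1=2 → after 1×micro: 3; S2 reads c1=2 → after 1×micro: 3 ⇒ (c0=4, c1=3, c2=3)
[Jacobi] macro 5: S0 reads c0=4 → after 2×micro: 2; S1 reads c1=3 → after 1×micro: 2; S2 reads c1=3 → after 1×micro: 2 ⇒ (c0=2, c1=2, c2=2)
[Gauss-Seidel] macro 1: S0 reads c0=3 → after 2×micro: 2; S1 reads c1=0 → after 1×micro: 2; S2 reads c1=2 → after 1×micro: 4 ⇒ (c0=2, c1=2, c2=4)
[Gauss-Seidel] macro 2: S0 reads c0=2 → after 2×micro: 4; S1 reads c1=2 → after 1×micro: 3; S2 reads c1=3 → after 1×micro: 2 ⇒ (c0=4, c1=3, c2=2)
[Gauss-Seidel] macro 3: S0 reads c0=4 → after 2×micro: 2; S1 reads c1=3 → after 1×micro: 2; S2 reads c1=2 → after 1×micro: 3 ⇒ (c0=2, c1=2, c2=3)
[Gauss-Seidel] macro 4: S0 reads c0=2 → after 2×micro: 4; S1 reads c1=2 → after 1×micro: 3; S2 reads c1=3 → after 1×micro: 2 ⇒ (c0=4, c1=3, c2=2)
[Gauss-Seidel] macro 5: S0 reads c0=4 → after 2×micro: 2; S1 reads c1=3 → after 1×micro: 2; S2 reads c1=2 → after 1×micro: 3 ⇒ (c0=2, c1=2, c2=3)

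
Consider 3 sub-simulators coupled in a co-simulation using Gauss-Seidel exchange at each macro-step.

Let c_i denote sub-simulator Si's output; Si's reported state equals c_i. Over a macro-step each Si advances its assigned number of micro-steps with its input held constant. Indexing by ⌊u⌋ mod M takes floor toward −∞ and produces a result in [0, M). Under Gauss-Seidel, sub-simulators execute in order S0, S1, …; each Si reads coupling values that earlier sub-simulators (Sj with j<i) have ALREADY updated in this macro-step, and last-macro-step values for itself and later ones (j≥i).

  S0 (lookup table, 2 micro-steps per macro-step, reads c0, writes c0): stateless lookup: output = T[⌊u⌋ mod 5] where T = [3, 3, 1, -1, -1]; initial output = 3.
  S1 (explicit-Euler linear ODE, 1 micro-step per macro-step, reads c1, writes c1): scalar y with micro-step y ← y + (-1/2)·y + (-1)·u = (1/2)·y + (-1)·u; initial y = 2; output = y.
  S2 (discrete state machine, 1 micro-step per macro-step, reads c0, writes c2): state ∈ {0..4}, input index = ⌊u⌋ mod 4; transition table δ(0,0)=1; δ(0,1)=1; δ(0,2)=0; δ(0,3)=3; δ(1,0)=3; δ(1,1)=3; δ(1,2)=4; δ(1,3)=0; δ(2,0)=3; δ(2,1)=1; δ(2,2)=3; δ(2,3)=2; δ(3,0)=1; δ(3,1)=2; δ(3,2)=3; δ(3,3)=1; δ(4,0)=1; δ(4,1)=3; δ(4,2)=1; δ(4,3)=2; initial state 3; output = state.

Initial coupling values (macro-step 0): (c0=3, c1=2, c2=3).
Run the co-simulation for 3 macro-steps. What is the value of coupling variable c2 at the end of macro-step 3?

c2 at macro-step 3 = 3

macro 1: S0 reads c0=3 → after 2×micro: -1; S1 reads c1=2 → after 1×micro: -1; S2 reads c0=-1 → after 1×micro: 1 ⇒ (c0=-1, c1=-1, c2=1)
macro 2: S0 reads c0=-1 → after 2×micro: -1; S1 reads c1=-1 → after 1×micro: 1/2; S2 reads c0=-1 → after 1×micro: 0 ⇒ (c0=-1, c1=1/2, c2=0)
macro 3: S0 reads c0=-1 → after 2×micro: -1; S1 reads c1=1/2 → after 1×micro: -1/4; S2 reads c0=-1 → after 1×micro: 3 ⇒ (c0=-1, c1=-1/4, c2=3)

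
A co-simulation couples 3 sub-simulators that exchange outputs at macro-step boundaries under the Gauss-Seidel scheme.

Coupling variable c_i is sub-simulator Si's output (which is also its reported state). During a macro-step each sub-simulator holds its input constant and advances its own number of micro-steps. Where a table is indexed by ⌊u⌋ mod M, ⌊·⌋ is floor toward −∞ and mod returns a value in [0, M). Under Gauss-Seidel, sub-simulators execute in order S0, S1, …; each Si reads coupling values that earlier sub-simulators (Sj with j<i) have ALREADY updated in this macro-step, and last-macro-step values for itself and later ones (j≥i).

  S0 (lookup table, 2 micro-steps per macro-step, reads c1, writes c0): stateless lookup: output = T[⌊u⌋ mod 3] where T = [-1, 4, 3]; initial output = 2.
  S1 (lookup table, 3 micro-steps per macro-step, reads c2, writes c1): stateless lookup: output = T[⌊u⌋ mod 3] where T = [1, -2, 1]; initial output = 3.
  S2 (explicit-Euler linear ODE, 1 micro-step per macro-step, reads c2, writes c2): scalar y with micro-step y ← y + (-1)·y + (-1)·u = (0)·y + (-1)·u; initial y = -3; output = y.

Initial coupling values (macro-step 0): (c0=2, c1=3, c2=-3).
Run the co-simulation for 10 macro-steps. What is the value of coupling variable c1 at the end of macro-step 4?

macro 1: S0 reads c1=3 → after 2×micro: -1; S1 reads c2=-3 → after 3×micro: 1; S2 reads c2=-3 → after 1×micro: 3 ⇒ (c0=-1, c1=1, c2=3)
macro 2: S0 reads c1=1 → after 2×micro: 4; S1 reads c2=3 → after 3×micro: 1; S2 reads c2=3 → after 1×micro: -3 ⇒ (c0=4, c1=1, c2=-3)
macro 3: S0 reads c1=1 → after 2×micro: 4; S1 reads c2=-3 → after 3×micro: 1; S2 reads c2=-3 → after 1×micro: 3 ⇒ (c0=4, c1=1, c2=3)
macro 4: S0 reads c1=1 → after 2×micro: 4; S1 reads c2=3 → after 3×micro: 1; S2 reads c2=3 → after 1×micro: -3 ⇒ (c0=4, c1=1, c2=-3)
macro 5: S0 reads c1=1 → after 2×micro: 4; S1 reads c2=-3 → after 3×micro: 1; S2 reads c2=-3 → after 1×micro: 3 ⇒ (c0=4, c1=1, c2=3)
macro 6: S0 reads c1=1 → after 2×micro: 4; S1 reads c2=3 → after 3×micro: 1; S2 reads c2=3 → after 1×micro: -3 ⇒ (c0=4, c1=1, c2=-3)
macro 7: S0 reads c1=1 → after 2×micro: 4; S1 reads c2=-3 → after 3×micro: 1; S2 reads c2=-3 → after 1×micro: 3 ⇒ (c0=4, c1=1, c2=3)
macro 8: S0 reads c1=1 → after 2×micro: 4; S1 reads c2=3 → after 3×micro: 1; S2 reads c2=3 → after 1×micro: -3 ⇒ (c0=4, c1=1, c2=-3)
macro 9: S0 reads c1=1 → after 2×micro: 4; S1 reads c2=-3 → after 3×micro: 1; S2 reads c2=-3 → after 1×micro: 3 ⇒ (c0=4, c1=1, c2=3)
macro 10: S0 reads c1=1 → after 2×micro: 4; S1 reads c2=3 → after 3×micro: 1; S2 reads c2=3 → after 1×micro: -3 ⇒ (c0=4, c1=1, c2=-3)

c1 at macro-step 4 = 1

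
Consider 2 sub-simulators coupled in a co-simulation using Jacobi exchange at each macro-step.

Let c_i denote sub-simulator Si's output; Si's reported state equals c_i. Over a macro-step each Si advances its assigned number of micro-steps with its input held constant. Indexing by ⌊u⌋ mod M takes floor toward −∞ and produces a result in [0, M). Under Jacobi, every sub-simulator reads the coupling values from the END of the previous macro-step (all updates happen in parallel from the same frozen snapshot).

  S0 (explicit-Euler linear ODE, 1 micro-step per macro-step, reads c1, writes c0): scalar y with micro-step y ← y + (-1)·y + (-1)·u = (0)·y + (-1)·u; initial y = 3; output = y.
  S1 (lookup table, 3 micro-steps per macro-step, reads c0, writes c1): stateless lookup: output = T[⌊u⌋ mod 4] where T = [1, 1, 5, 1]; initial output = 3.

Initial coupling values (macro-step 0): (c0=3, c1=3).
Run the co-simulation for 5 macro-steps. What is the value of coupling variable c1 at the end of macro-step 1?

c1 at macro-step 1 = 1

macro 1: S0 reads c1=3 → after 1×micro: -3; S1 reads c0=3 → after 3×micro: 1 ⇒ (c0=-3, c1=1)
macro 2: S0 reads c1=1 → after 1×micro: -1; S1 reads c0=-3 → after 3×micro: 1 ⇒ (c0=-1, c1=1)
macro 3: S0 reads c1=1 → after 1×micro: -1; S1 reads c0=-1 → after 3×micro: 1 ⇒ (c0=-1, c1=1)
macro 4: S0 reads c1=1 → after 1×micro: -1; S1 reads c0=-1 → after 3×micro: 1 ⇒ (c0=-1, c1=1)
macro 5: S0 reads c1=1 → after 1×micro: -1; S1 reads c0=-1 → after 3×micro: 1 ⇒ (c0=-1, c1=1)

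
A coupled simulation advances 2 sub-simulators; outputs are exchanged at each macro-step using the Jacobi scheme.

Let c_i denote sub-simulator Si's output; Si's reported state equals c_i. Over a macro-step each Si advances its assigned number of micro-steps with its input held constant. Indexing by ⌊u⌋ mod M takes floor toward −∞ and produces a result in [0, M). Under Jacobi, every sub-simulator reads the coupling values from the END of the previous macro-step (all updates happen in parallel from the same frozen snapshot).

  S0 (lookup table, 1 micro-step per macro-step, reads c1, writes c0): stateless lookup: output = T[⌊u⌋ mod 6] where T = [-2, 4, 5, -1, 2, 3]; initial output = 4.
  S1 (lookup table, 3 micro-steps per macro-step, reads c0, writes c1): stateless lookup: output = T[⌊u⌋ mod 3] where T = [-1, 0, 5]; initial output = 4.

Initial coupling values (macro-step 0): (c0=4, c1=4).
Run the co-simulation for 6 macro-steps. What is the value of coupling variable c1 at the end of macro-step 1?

macro 1: S0 reads c1=4 → after 1×micro: 2; S1 reads c0=4 → after 3×micro: 0 ⇒ (c0=2, c1=0)
macro 2: S0 reads c1=0 → after 1×micro: -2; S1 reads c0=2 → after 3×micro: 5 ⇒ (c0=-2, c1=5)
macro 3: S0 reads c1=5 → after 1×micro: 3; S1 reads c0=-2 → after 3×micro: 0 ⇒ (c0=3, c1=0)
macro 4: S0 reads c1=0 → after 1×micro: -2; S1 reads c0=3 → after 3×micro: -1 ⇒ (c0=-2, c1=-1)
macro 5: S0 reads c1=-1 → after 1×micro: 3; S1 reads c0=-2 → after 3×micro: 0 ⇒ (c0=3, c1=0)
macro 6: S0 reads c1=0 → after 1×micro: -2; S1 reads c0=3 → after 3×micro: -1 ⇒ (c0=-2, c1=-1)

c1 at macro-step 1 = 0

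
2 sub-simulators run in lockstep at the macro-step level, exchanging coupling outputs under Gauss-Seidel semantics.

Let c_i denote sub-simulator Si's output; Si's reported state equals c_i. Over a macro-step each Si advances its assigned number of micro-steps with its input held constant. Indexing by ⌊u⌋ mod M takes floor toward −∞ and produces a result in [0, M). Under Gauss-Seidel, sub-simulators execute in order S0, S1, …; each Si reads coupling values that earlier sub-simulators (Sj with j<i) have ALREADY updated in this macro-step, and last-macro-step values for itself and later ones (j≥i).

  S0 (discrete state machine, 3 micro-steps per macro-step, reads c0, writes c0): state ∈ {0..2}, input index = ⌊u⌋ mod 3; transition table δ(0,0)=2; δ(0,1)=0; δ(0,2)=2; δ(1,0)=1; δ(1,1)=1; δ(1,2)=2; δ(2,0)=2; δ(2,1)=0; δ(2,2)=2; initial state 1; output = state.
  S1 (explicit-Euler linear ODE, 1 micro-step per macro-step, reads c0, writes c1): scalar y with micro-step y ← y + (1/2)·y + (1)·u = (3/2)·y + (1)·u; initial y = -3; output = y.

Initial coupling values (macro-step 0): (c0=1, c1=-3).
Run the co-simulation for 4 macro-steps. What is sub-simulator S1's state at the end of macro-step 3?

macro 1: S0 reads c0=1 → after 3×micro: 1; S1 reads c0=1 → after 1×micro: -7/2 ⇒ (c0=1, c1=-7/2)
macro 2: S0 reads c0=1 → after 3×micro: 1; S1 reads c0=1 → after 1×micro: -17/4 ⇒ (c0=1, c1=-17/4)
macro 3: S0 reads c0=1 → after 3×micro: 1; S1 reads c0=1 → after 1×micro: -43/8 ⇒ (c0=1, c1=-43/8)
macro 4: S0 reads c0=1 → after 3×micro: 1; S1 reads c0=1 → after 1×micro: -113/16 ⇒ (c0=1, c1=-113/16)

S1 state at macro-step 3 = -43/8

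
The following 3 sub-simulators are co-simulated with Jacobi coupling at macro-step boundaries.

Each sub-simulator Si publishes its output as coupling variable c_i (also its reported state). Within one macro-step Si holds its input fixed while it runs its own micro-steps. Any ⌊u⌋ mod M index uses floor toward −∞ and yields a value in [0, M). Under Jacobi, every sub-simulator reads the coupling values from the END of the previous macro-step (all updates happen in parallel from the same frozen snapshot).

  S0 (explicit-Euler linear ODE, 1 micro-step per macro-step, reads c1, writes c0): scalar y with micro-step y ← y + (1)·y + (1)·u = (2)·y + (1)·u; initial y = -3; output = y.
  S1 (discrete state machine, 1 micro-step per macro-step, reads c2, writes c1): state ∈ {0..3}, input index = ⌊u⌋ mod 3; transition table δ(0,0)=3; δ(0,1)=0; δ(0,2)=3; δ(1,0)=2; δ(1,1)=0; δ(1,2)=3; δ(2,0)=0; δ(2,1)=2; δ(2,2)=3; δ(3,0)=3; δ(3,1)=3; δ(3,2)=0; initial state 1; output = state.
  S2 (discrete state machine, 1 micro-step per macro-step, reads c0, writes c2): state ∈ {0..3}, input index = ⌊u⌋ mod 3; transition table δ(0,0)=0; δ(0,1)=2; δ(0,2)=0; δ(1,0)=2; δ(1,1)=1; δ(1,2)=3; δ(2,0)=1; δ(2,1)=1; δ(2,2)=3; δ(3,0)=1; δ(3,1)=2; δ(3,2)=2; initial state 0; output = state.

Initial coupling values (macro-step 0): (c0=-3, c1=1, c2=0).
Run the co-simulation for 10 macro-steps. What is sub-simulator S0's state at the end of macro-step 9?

S0 state at macro-step 9 = -850

macro 1: S0 reads c1=1 → after 1×micro: -5; S1 reads c2=0 → after 1×micro: 2; S2 reads c0=-3 → after 1×micro: 0 ⇒ (c0=-5, c1=2, c2=0)
macro 2: S0 reads c1=2 → after 1×micro: -8; S1 reads c2=0 → after 1×micro: 0; S2 reads c0=-5 → after 1×micro: 2 ⇒ (c0=-8, c1=0, c2=2)
macro 3: S0 reads c1=0 → after 1×micro: -16; S1 reads c2=2 → after 1×micro: 3; S2 reads c0=-8 → after 1×micro: 1 ⇒ (c0=-16, c1=3, c2=1)
macro 4: S0 reads c1=3 → after 1×micro: -29; S1 reads c2=1 → after 1×micro: 3; S2 reads c0=-16 → after 1×micro: 3 ⇒ (c0=-29, c1=3, c2=3)
macro 5: S0 reads c1=3 → after 1×micro: -55; S1 reads c2=3 → after 1×micro: 3; S2 reads c0=-29 → after 1×micro: 2 ⇒ (c0=-55, c1=3, c2=2)
macro 6: S0 reads c1=3 → after 1×micro: -107; S1 reads c2=2 → after 1×micro: 0; S2 reads c0=-55 → after 1×micro: 3 ⇒ (c0=-107, c1=0, c2=3)
macro 7: S0 reads c1=0 → after 1×micro: -214; S1 reads c2=3 → after 1×micro: 3; S2 reads c0=-107 → after 1×micro: 2 ⇒ (c0=-214, c1=3, c2=2)
macro 8: S0 reads c1=3 → after 1×micro: -425; S1 reads c2=2 → after 1×micro: 0; S2 reads c0=-214 → after 1×micro: 3 ⇒ (c0=-425, c1=0, c2=3)
macro 9: S0 reads c1=0 → after 1×micro: -850; S1 reads c2=3 → after 1×micro: 3; S2 reads c0=-425 → after 1×micro: 2 ⇒ (c0=-850, c1=3, c2=2)
macro 10: S0 reads c1=3 → after 1×micro: -1697; S1 reads c2=2 → after 1×micro: 0; S2 reads c0=-850 → after 1×micro: 3 ⇒ (c0=-1697, c1=0, c2=3)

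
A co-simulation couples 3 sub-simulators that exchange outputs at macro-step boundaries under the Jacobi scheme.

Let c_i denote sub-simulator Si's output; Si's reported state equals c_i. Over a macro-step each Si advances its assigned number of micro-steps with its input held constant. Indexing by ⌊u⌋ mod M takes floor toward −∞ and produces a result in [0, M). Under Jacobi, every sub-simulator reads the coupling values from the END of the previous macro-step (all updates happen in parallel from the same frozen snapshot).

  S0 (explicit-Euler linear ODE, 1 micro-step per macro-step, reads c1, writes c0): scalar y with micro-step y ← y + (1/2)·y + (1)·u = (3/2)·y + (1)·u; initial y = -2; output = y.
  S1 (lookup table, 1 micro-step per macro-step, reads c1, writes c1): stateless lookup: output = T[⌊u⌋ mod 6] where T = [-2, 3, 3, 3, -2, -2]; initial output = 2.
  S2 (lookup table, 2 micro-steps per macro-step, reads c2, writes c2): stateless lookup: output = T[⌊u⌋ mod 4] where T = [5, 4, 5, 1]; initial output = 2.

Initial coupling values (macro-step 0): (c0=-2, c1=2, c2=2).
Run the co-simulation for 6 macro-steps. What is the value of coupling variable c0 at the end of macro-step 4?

c0 at macro-step 4 = 87/8

macro 1: S0 reads c1=2 → after 1×micro: -1; S1 reads c1=2 → after 1×micro: 3; S2 reads c2=2 → after 2×micro: 5 ⇒ (c0=-1, c1=3, c2=5)
macro 2: S0 reads c1=3 → after 1×micro: 3/2; S1 reads c1=3 → after 1×micro: 3; S2 reads c2=5 → after 2×micro: 4 ⇒ (c0=3/2, c1=3, c2=4)
macro 3: S0 reads c1=3 → after 1×micro: 21/4; S1 reads c1=3 → after 1×micro: 3; S2 reads c2=4 → after 2×micro: 5 ⇒ (c0=21/4, c1=3, c2=5)
macro 4: S0 reads c1=3 → after 1×micro: 87/8; S1 reads c1=3 → after 1×micro: 3; S2 reads c2=5 → after 2×micro: 4 ⇒ (c0=87/8, c1=3, c2=4)
macro 5: S0 reads c1=3 → after 1×micro: 309/16; S1 reads c1=3 → after 1×micro: 3; S2 reads c2=4 → after 2×micro: 5 ⇒ (c0=309/16, c1=3, c2=5)
macro 6: S0 reads c1=3 → after 1×micro: 1023/32; S1 reads c1=3 → after 1×micro: 3; S2 reads c2=5 → after 2×micro: 4 ⇒ (c0=1023/32, c1=3, c2=4)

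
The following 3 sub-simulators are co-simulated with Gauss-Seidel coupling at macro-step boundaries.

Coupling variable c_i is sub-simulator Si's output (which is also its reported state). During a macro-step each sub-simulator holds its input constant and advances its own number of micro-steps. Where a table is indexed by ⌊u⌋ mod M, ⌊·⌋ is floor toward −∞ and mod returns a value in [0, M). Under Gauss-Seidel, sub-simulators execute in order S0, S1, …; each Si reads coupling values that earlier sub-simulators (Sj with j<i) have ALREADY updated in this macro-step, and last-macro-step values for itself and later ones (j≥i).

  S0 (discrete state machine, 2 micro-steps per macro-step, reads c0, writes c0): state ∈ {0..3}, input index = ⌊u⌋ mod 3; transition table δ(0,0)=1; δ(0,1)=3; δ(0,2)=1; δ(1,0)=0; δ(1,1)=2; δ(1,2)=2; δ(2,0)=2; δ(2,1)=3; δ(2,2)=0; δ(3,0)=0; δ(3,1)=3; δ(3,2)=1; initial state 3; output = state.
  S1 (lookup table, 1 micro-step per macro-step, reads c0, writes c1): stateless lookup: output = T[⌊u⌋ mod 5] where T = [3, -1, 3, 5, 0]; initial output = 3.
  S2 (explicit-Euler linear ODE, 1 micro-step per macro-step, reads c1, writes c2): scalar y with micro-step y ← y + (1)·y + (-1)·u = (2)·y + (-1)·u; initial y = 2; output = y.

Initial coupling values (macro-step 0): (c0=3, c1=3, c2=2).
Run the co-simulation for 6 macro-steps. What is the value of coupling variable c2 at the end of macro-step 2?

c2 at macro-step 2 = 5

macro 1: S0 reads c0=3 → after 2×micro: 1; S1 reads c0=1 → after 1×micro: -1; S2 reads c1=-1 → after 1×micro: 5 ⇒ (c0=1, c1=-1, c2=5)
macro 2: S0 reads c0=1 → after 2×micro: 3; S1 reads c0=3 → after 1×micro: 5; S2 reads c1=5 → after 1×micro: 5 ⇒ (c0=3, c1=5, c2=5)
macro 3: S0 reads c0=3 → after 2×micro: 1; S1 reads c0=1 → after 1×micro: -1; S2 reads c1=-1 → after 1×micro: 11 ⇒ (c0=1, c1=-1, c2=11)
macro 4: S0 reads c0=1 → after 2×micro: 3; S1 reads c0=3 → after 1×micro: 5; S2 reads c1=5 → after 1×micro: 17 ⇒ (c0=3, c1=5, c2=17)
macro 5: S0 reads c0=3 → after 2×micro: 1; S1 reads c0=1 → after 1×micro: -1; S2 reads c1=-1 → after 1×micro: 35 ⇒ (c0=1, c1=-1, c2=35)
macro 6: S0 reads c0=1 → after 2×micro: 3; S1 reads c0=3 → after 1×micro: 5; S2 reads c1=5 → after 1×micro: 65 ⇒ (c0=3, c1=5, c2=65)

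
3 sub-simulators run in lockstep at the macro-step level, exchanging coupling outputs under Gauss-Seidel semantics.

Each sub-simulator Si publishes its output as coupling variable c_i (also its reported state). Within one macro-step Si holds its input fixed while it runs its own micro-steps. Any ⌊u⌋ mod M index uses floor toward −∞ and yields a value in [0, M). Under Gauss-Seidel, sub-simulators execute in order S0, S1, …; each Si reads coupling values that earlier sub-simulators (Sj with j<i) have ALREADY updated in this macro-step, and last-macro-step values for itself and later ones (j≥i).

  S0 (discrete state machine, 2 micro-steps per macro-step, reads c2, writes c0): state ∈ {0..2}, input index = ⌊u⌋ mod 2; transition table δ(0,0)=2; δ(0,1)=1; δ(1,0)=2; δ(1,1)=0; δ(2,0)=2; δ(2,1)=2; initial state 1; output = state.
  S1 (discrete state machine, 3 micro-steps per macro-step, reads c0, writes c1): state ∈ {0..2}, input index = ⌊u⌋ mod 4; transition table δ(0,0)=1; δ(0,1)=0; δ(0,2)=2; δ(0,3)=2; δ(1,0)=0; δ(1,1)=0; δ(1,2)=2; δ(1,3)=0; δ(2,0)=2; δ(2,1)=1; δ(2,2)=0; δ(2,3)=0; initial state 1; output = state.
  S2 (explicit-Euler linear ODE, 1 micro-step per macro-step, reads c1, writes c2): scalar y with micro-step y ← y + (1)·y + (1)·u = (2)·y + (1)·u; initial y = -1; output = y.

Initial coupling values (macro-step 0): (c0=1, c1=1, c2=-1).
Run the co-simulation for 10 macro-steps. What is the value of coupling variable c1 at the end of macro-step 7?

c1 at macro-step 7 = 0

macro 1: S0 reads c2=-1 → after 2×micro: 1; S1 reads c0=1 → after 3×micro: 0; S2 reads c1=0 → after 1×micro: -2 ⇒ (c0=1, c1=0, c2=-2)
macro 2: S0 reads c2=-2 → after 2×micro: 2; S1 reads c0=2 → after 3×micro: 2; S2 reads c1=2 → after 1×micro: -2 ⇒ (c0=2, c1=2, c2=-2)
macro 3: S0 reads c2=-2 → after 2×micro: 2; S1 reads c0=2 → after 3×micro: 0; S2 reads c1=0 → after 1×micro: -4 ⇒ (c0=2, c1=0, c2=-4)
macro 4: S0 reads c2=-4 → after 2×micro: 2; S1 reads c0=2 → after 3×micro: 2; S2 reads c1=2 → after 1×micro: -6 ⇒ (c0=2, c1=2, c2=-6)
macro 5: S0 reads c2=-6 → after 2×micro: 2; S1 reads c0=2 → after 3×micro: 0; S2 reads c1=0 → after 1×micro: -12 ⇒ (c0=2, c1=0, c2=-12)
macro 6: S0 reads c2=-12 → after 2×micro: 2; S1 reads c0=2 → after 3×micro: 2; S2 reads c1=2 → after 1×micro: -22 ⇒ (c0=2, c1=2, c2=-22)
macro 7: S0 reads c2=-22 → after 2×micro: 2; S1 reads c0=2 → after 3×micro: 0; S2 reads c1=0 → after 1×micro: -44 ⇒ (c0=2, c1=0, c2=-44)
macro 8: S0 reads c2=-44 → after 2×micro: 2; S1 reads c0=2 → after 3×micro: 2; S2 reads c1=2 → after 1×micro: -86 ⇒ (c0=2, c1=2, c2=-86)
macro 9: S0 reads c2=-86 → after 2×micro: 2; S1 reads c0=2 → after 3×micro: 0; S2 reads c1=0 → after 1×micro: -172 ⇒ (c0=2, c1=0, c2=-172)
macro 10: S0 reads c2=-172 → after 2×micro: 2; S1 reads c0=2 → after 3×micro: 2; S2 reads c1=2 → after 1×micro: -342 ⇒ (c0=2, c1=2, c2=-342)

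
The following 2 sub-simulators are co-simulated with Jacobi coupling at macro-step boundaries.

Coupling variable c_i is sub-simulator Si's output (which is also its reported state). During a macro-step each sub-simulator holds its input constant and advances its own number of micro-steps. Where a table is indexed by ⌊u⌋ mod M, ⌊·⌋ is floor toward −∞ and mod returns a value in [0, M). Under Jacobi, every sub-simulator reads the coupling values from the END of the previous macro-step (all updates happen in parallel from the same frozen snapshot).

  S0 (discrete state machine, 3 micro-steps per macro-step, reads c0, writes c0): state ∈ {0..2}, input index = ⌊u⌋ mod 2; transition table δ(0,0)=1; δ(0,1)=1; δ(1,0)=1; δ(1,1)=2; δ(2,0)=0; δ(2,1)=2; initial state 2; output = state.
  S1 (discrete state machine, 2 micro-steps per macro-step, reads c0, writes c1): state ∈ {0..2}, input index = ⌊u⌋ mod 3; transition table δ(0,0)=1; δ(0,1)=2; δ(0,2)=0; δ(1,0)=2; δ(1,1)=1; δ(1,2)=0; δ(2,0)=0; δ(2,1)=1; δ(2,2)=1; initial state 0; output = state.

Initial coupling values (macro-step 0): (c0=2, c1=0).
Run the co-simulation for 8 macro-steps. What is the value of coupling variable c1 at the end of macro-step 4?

macro 1: S0 reads c0=2 → after 3×micro: 1; S1 reads c0=2 → after 2×micro: 0 ⇒ (c0=1, c1=0)
macro 2: S0 reads c0=1 → after 3×micro: 2; S1 reads c0=1 → after 2×micro: 1 ⇒ (c0=2, c1=1)
macro 3: S0 reads c0=2 → after 3×micro: 1; S1 reads c0=2 → after 2×micro: 0 ⇒ (c0=1, c1=0)
macro 4: S0 reads c0=1 → after 3×micro: 2; S1 reads c0=1 → after 2×micro: 1 ⇒ (c0=2, c1=1)
macro 5: S0 reads c0=2 → after 3×micro: 1; S1 reads c0=2 → after 2×micro: 0 ⇒ (c0=1, c1=0)
macro 6: S0 reads c0=1 → after 3×micro: 2; S1 reads c0=1 → after 2×micro: 1 ⇒ (c0=2, c1=1)
macro 7: S0 reads c0=2 → after 3×micro: 1; S1 reads c0=2 → after 2×micro: 0 ⇒ (c0=1, c1=0)
macro 8: S0 reads c0=1 → after 3×micro: 2; S1 reads c0=1 → after 2×micro: 1 ⇒ (c0=2, c1=1)

c1 at macro-step 4 = 1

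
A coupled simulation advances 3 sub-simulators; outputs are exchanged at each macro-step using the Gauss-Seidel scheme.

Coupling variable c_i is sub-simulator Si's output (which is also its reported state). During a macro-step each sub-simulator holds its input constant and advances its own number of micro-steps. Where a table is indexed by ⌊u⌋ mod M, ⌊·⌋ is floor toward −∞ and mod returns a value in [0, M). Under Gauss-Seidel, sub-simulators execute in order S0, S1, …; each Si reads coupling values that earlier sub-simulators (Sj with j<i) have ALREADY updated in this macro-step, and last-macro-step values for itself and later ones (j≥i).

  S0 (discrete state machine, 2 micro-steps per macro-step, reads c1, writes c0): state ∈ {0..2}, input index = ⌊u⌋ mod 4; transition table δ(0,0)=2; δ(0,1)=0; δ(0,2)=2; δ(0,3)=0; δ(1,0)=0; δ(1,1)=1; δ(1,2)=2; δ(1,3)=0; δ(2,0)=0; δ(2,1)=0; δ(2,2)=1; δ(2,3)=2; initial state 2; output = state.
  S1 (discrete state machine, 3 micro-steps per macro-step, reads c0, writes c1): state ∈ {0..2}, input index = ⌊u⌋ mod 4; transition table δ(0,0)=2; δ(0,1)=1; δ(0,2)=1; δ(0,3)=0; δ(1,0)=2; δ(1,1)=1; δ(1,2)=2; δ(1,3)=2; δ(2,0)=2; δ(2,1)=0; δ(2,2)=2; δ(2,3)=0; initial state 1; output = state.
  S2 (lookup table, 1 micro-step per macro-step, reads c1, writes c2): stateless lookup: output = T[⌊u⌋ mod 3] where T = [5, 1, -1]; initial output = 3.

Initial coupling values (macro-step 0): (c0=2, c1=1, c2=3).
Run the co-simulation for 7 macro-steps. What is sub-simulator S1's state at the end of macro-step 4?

S1 state at macro-step 4 = 1

macro 1: S0 reads c1=1 → after 2×micro: 0; S1 reads c0=0 → after 3×micro: 2; S2 reads c1=2 → after 1×micro: -1 ⇒ (c0=0, c1=2, c2=-1)
macro 2: S0 reads c1=2 → after 2×micro: 1; S1 reads c0=1 → after 3×micro: 1; S2 reads c1=1 → after 1×micro: 1 ⇒ (c0=1, c1=1, c2=1)
macro 3: S0 reads c1=1 → after 2×micro: 1; S1 reads c0=1 → after 3×micro: 1; S2 reads c1=1 → after 1×micro: 1 ⇒ (c0=1, c1=1, c2=1)
macro 4: S0 reads c1=1 → after 2×micro: 1; S1 reads c0=1 → after 3×micro: 1; S2 reads c1=1 → after 1×micro: 1 ⇒ (c0=1, c1=1, c2=1)
macro 5: S0 reads c1=1 → after 2×micro: 1; S1 reads c0=1 → after 3×micro: 1; S2 reads c1=1 → after 1×micro: 1 ⇒ (c0=1, c1=1, c2=1)
macro 6: S0 reads c1=1 → after 2×micro: 1; S1 reads c0=1 → after 3×micro: 1; S2 reads c1=1 → after 1×micro: 1 ⇒ (c0=1, c1=1, c2=1)
macro 7: S0 reads c1=1 → after 2×micro: 1; S1 reads c0=1 → after 3×micro: 1; S2 reads c1=1 → after 1×micro: 1 ⇒ (c0=1, c1=1, c2=1)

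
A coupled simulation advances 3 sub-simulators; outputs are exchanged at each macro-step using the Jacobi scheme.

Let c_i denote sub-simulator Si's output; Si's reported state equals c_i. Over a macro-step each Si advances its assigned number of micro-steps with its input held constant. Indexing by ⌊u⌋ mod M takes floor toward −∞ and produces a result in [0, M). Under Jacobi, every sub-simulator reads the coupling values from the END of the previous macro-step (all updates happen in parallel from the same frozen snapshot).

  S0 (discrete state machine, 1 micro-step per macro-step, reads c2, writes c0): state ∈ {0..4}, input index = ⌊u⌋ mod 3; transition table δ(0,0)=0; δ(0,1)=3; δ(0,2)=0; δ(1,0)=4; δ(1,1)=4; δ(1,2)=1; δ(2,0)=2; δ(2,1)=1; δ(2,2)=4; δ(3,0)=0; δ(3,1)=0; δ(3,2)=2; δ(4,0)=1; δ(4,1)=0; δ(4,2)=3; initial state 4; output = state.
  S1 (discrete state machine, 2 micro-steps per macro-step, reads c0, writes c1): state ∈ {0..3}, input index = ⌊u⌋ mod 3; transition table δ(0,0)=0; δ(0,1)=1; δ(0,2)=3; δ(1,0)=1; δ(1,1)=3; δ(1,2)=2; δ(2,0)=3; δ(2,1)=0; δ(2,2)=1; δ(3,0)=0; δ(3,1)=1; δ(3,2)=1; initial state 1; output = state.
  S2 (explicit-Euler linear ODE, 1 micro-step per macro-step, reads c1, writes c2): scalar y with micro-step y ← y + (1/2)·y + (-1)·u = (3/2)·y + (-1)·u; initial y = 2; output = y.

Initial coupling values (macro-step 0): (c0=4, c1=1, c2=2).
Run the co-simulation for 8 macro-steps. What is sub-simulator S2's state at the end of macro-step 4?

macro 1: S0 reads c2=2 → after 1×micro: 3; S1 reads c0=4 → after 2×micro: 1; S2 reads c1=1 → after 1×micro: 2 ⇒ (c0=3, c1=1, c2=2)
macro 2: S0 reads c2=2 → after 1×micro: 2; S1 reads c0=3 → after 2×micro: 1; S2 reads c1=1 → after 1×micro: 2 ⇒ (c0=2, c1=1, c2=2)
macro 3: S0 reads c2=2 → after 1×micro: 4; S1 reads c0=2 → after 2×micro: 1; S2 reads c1=1 → after 1×micro: 2 ⇒ (c0=4, c1=1, c2=2)
macro 4: S0 reads c2=2 → after 1×micro: 3; S1 reads c0=4 → after 2×micro: 1; S2 reads c1=1 → after 1×micro: 2 ⇒ (c0=3, c1=1, c2=2)
macro 5: S0 reads c2=2 → after 1×micro: 2; S1 reads c0=3 → after 2×micro: 1; S2 reads c1=1 → after 1×micro: 2 ⇒ (c0=2, c1=1, c2=2)
macro 6: S0 reads c2=2 → after 1×micro: 4; S1 reads c0=2 → after 2×micro: 1; S2 reads c1=1 → after 1×micro: 2 ⇒ (c0=4, c1=1, c2=2)
macro 7: S0 reads c2=2 → after 1×micro: 3; S1 reads c0=4 → after 2×micro: 1; S2 reads c1=1 → after 1×micro: 2 ⇒ (c0=3, c1=1, c2=2)
macro 8: S0 reads c2=2 → after 1×micro: 2; S1 reads c0=3 → after 2×micro: 1; S2 reads c1=1 → after 1×micro: 2 ⇒ (c0=2, c1=1, c2=2)

S2 state at macro-step 4 = 2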